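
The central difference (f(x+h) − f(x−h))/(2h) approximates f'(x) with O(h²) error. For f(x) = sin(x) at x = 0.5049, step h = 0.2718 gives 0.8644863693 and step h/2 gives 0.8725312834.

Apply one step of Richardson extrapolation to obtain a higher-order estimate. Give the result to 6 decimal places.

r = 2: numerator weight 4, denominator 3.
Numerator 4*A(h/2) − A(h) = 4*0.8725312834 − 0.8644863693 = 2.6256387643
Denominator 4 − 1 = 3.
2.6256387643 ÷ 3 = 0.8752129214

0.875213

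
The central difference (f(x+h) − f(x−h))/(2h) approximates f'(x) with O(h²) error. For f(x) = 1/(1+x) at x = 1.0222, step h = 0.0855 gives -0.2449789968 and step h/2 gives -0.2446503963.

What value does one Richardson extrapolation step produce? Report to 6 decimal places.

The method has order 2: 2^2 = 4.
Weighted: (-0.9786015852) − (-0.2449789968) = -0.7336225884
Extrapolated: (-0.7336225884) / 3 = -0.2445408628

-0.244541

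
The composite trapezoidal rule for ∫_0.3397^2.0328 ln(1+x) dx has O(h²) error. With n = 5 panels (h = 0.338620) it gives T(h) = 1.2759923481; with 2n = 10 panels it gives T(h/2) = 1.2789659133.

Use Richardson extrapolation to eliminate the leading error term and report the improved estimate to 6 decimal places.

r = 2, so 2^r = 4.
2^2 × A(h/2) = 5.1158636532; minus A(h) gives 3.8398713051.
Divide by 2^2 − 1 = 3.
(4 × 1.2789659133 − 1.2759923481)/(4 − 1) = 1.2799571017

1.279957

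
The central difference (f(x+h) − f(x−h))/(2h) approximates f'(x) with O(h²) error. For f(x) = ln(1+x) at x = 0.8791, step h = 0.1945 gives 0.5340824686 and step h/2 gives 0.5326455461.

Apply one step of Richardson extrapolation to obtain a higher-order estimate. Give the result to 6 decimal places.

0.532167

r = 2: numerator weight 4, denominator 3.
Difference of the inputs: 0.5326455461 − 0.5340824686 = -0.0014369225
Divide by 2^2 − 1 = 3: (-0.0014369225)/3 = -0.0004789742
R = 0.5326455461 − 0.0004789742 = 0.5321665719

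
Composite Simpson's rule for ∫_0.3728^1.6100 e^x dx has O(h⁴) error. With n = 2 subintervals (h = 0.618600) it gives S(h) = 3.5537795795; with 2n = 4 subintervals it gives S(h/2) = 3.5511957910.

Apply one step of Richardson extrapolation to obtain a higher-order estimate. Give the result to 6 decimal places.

With r = 4 the leading error scales as h^4, so the weight is 2^4 = 16.
Numerator 16·A(h/2) − A(h) = 16·3.5511957910 − 3.5537795795 = 53.2653530765
Denominator 16 − 1 = 15.
Result: 3.5510235384
Correction |R − A(h/2)| = 1.723e-04; gap |A(h/2) − A(h)| = 2.584e-03.

3.551024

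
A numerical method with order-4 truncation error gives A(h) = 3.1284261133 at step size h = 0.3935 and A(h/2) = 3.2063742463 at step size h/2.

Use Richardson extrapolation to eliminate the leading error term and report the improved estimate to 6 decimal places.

3.211571

Leading term ∝ h^4; use weight 16 = 2^4.
16·3.2063742463 − 3.1284261133 = 48.1735618275
R = 48.1735618275/15 = 3.2115707885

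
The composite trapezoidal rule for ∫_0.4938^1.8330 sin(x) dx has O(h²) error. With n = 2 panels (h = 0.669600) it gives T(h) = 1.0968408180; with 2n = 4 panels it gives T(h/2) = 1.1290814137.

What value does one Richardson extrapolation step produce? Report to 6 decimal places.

Method order is 2; weight 2^2 = 4.
4 × 1.1290814137 = 4.5163256548; subtract 1.0968408180 → 3.4194848368
Extrapolated: 3.4194848368 / 3 = 1.1398282789

1.139828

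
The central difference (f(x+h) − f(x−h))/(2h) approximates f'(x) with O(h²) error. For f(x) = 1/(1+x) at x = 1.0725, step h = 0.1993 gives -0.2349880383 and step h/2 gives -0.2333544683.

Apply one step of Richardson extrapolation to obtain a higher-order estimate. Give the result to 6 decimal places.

Order 2 gives 2^r = 4 and 2^r − 1 = 3.
Difference of the inputs: -0.2333544683 − (-0.2349880383) = 0.0016335700
Correction (A(h/2) − A(h))/(4 − 1) = 0.0016335700/3 = 0.0005445233
R = -0.2333544683 + 0.0005445233 = -0.2328099450
Correction |R − A(h/2)| = 5.445e-04; gap |A(h/2) − A(h)| = 1.634e-03.

-0.232810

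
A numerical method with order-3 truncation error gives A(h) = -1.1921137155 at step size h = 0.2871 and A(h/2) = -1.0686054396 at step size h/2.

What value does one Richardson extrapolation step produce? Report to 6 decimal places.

-1.050961

r = 3, so 2^r = 8.
Weighted: (-8.5488435168) − (-1.1921137155) = -7.3567298013
Denominator 8 − 1 = 7.
Extrapolated: (-7.3567298013) / 7 = -1.0509614002
Gap between inputs: 1.235e-01; correction applied: +0.0176440394.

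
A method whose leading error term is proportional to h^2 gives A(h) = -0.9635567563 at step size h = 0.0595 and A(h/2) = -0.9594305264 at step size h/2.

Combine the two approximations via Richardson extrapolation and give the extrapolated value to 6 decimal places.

r = 2: numerator weight 4, denominator 3.
4 × (-0.9594305264) = -3.8377221056; subtract (-0.9635567563) → -2.8741653493
Divide by 2^2 − 1 = 3.
R = (-2.8741653493)/3 = -0.9580551164
Shift from A(h/2): +0.0013754100.

-0.958055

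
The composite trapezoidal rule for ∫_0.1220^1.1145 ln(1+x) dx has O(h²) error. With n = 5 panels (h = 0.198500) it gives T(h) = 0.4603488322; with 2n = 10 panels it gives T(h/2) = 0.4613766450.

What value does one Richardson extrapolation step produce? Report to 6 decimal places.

The method has order 2: 2^2 = 4.
2^2 × A(h/2) = 1.8455065800; minus A(h) gives 1.3851577478.
(4 × 0.4613766450 − 0.4603488322)/(4 − 1) = 0.4617192493
Correction |R − A(h/2)| = 3.426e-04; gap |A(h/2) − A(h)| = 1.028e-03.

0.461719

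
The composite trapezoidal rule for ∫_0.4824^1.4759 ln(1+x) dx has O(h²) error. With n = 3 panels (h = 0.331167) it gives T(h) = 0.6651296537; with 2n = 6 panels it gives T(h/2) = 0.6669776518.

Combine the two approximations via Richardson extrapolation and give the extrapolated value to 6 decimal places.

r = 2, so 2^r = 4.
A(h/2) − A(h) = 0.6669776518 − 0.6651296537 = 0.0018479981
Divide by 2^2 − 1 = 3: 0.0018479981/3 = 0.0006159994
R = A(h/2) + (A(h/2) − A(h))/3 = 0.6669776518 + 0.0006159994 = 0.6675936512
Gap between inputs: 1.848e-03; correction applied: +0.0006159994.

0.667594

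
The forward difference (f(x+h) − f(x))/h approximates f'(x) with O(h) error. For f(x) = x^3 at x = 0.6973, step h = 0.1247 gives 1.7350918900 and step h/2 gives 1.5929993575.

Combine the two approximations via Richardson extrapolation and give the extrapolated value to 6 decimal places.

Order 1 gives 2^r = 2 and 2^r − 1 = 1.
Weighted: 3.1859987150 − 1.7350918900 = 1.4509068250
Extrapolated: 1.4509068250 / 1 = 1.4509068250

1.450907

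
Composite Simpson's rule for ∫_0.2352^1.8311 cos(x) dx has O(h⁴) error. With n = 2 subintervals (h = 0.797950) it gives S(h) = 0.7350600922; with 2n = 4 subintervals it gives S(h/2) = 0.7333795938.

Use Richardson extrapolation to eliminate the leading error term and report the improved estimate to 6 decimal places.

With r = 4 the leading error scales as h^4, so the weight is 2^4 = 16.
16×0.7333795938 = 11.7340735008; subtract 0.7350600922 → 10.9990134086
Denominator 16 − 1 = 15.
10.9990134086 ÷ 15 = 0.7332675606

0.733268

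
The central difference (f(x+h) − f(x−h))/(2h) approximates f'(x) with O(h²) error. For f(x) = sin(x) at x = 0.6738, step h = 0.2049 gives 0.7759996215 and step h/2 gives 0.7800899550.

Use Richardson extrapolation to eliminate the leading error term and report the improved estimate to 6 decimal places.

Error is O(h^2); halving h shrinks it by 2^2 = 4.
4·0.7800899550 = 3.1203598200; 3.1203598200 − 0.7759996215 = 2.3443601985
Denominator 4 − 1 = 3.
R = 2.3443601985/3 = 0.7814533995
Gap between inputs: 4.090e-03; correction applied: +0.0013634445.

0.781453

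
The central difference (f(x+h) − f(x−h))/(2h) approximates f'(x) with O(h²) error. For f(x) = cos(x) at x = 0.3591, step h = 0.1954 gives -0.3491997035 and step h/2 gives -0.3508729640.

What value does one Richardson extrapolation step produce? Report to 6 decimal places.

r = 2: numerator weight 4, denominator 3.
4 × (-0.3508729640) = -1.4034918560; subtract (-0.3491997035) → -1.0542921525
Denominator 4 − 1 = 3.
(4 × (-0.3508729640) − (-0.3491997035))/(4 − 1) = -0.3514307175

-0.351431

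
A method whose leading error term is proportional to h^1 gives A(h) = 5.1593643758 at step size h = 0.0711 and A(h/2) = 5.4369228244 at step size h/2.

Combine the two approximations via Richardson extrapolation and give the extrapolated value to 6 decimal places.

5.714481

Order 1 gives 2^r = 2 and 2^r − 1 = 1.
Difference of the inputs: 5.4369228244 − 5.1593643758 = 0.2775584486
Correction (A(h/2) − A(h))/(2 − 1) = 0.2775584486/1 = 0.2775584486
R = 5.4369228244 + 0.2775584486 = 5.7144812730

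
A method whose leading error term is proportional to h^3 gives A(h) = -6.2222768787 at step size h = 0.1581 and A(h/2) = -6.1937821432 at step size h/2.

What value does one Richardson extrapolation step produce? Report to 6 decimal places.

-6.189711

Order 3 gives 2^r = 8 and 2^r − 1 = 7.
8 × (-6.1937821432) = -49.5502571456; subtract (-6.2222768787) → -43.3279802669
Divide by 2^3 − 1 = 7.
(-43.3279802669) ÷ 7 = -6.1897114667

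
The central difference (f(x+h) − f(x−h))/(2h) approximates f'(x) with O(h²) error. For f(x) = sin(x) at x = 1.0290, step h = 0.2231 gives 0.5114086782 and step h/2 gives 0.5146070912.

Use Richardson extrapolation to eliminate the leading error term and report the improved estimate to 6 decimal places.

0.515673

Order 2 gives 2^r = 4 and 2^r − 1 = 3.
4×0.5146070912 = 2.0584283648; 2.0584283648 − 0.5114086782 = 1.5470196866
Extrapolated: 1.5470196866 / 3 = 0.5156732289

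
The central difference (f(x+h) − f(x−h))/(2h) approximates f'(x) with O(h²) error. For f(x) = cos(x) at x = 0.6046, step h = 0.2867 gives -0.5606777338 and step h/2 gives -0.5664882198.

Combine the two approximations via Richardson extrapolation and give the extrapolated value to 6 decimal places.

-0.568425

Error is O(h^2); halving h shrinks it by 2^2 = 4.
Numerator 4*A(h/2) − A(h) = 4*(-0.5664882198) − (-0.5606777338) = -1.7052751454
Denominator 4 − 1 = 3.
(-1.7052751454) ÷ 3 = -0.5684250485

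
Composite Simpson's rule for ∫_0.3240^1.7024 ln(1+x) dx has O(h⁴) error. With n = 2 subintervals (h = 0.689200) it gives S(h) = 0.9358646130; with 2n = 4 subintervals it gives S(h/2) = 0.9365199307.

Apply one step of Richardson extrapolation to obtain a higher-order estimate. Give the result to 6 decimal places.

0.936564

Leading term ∝ h^4; use weight 16 = 2^4.
Weighted: 14.9843188912 − 0.9358646130 = 14.0484542782
14.0484542782 ÷ 15 = 0.9365636185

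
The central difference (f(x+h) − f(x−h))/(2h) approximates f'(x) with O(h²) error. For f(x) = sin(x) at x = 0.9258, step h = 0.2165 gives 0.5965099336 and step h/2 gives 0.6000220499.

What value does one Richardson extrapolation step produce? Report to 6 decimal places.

0.601193

r = 2, so 2^r = 4.
Numerator 4*A(h/2) − A(h) = 4*0.6000220499 − 0.5965099336 = 1.8035782660
Divide by 2^2 − 1 = 3.
(4*0.6000220499 − 0.5965099336)/(4 − 1) = 0.6011927553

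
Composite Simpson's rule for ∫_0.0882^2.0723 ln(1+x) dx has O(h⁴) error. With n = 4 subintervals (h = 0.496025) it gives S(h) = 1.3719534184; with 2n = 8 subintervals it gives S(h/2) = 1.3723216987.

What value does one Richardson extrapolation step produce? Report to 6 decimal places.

With r = 4 the leading error scales as h^4, so the weight is 2^4 = 16.
16*1.3723216987 = 21.9571471792; 21.9571471792 − 1.3719534184 = 20.5851937608
Divide by 2^4 − 1 = 15.
(16*1.3723216987 − 1.3719534184)/(16 − 1) = 1.3723462507
Shift from A(h/2): +0.0000245520.

1.372346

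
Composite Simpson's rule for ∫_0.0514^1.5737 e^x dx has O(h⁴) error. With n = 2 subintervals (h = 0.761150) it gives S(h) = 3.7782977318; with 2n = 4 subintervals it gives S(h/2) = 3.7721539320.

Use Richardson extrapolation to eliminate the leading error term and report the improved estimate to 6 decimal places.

Method order is 4; weight 2^4 = 16.
16 × 3.7721539320 − 3.7782977318 = 56.5761651802
R = 56.5761651802/15 = 3.7717443453

3.771744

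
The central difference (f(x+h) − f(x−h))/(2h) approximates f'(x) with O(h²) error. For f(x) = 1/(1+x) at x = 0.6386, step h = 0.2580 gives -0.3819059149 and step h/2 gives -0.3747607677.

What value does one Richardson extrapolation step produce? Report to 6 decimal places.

-0.372379

r = 2: numerator weight 4, denominator 3.
Difference of the inputs: -0.3747607677 − (-0.3819059149) = 0.0071451472
Divide by 2^2 − 1 = 3: 0.0071451472/3 = 0.0023817157
R = A(h/2) + (A(h/2) − A(h))/3 = -0.3747607677 + 0.0023817157 = -0.3723790520
Gap between inputs: 7.145e-03; correction applied: +0.0023817157.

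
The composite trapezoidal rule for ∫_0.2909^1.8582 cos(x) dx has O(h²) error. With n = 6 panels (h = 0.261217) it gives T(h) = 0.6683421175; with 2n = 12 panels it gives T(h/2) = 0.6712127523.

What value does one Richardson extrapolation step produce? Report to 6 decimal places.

Error is O(h^2); halving h shrinks it by 2^2 = 4.
4·0.6712127523 − 0.6683421175 = 2.0165088917
Divide by 2^2 − 1 = 3.
Extrapolated: 2.0165088917 / 3 = 0.6721696306

0.672170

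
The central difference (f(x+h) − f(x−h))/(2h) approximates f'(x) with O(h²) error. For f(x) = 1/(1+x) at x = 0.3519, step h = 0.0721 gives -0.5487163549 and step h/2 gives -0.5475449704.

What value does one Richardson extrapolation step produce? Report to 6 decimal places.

With r = 2 the leading error scales as h^2, so the weight is 2^2 = 4.
4×(-0.5475449704) = -2.1901798816; (-2.1901798816) − (-0.5487163549) = -1.6414635267
(4×(-0.5475449704) − (-0.5487163549))/(4 − 1) = -0.5471545089
Correction |R − A(h/2)| = 3.905e-04; gap |A(h/2) − A(h)| = 1.171e-03.

-0.547155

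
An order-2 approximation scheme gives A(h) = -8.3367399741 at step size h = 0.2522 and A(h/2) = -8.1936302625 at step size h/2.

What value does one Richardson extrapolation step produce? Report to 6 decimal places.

-8.145927

r = 2, so 2^r = 4.
4*(-8.1936302625) = -32.7745210500; (-32.7745210500) − (-8.3367399741) = -24.4377810759
(-24.4377810759) ÷ 3 = -8.1459270253
Gap between inputs: 1.431e-01; correction applied: +0.0477032372.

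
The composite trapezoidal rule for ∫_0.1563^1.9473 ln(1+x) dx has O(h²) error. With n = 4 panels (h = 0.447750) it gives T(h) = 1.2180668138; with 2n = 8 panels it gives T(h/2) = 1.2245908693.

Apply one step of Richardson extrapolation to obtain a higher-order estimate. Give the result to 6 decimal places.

1.226766

The method has order 2: 2^2 = 4.
Numerator 4*A(h/2) − A(h) = 4*1.2245908693 − 1.2180668138 = 3.6802966634
(4*1.2245908693 − 1.2180668138)/(4 − 1) = 1.2267655545
Gap between inputs: 6.524e-03; correction applied: +0.0021746852.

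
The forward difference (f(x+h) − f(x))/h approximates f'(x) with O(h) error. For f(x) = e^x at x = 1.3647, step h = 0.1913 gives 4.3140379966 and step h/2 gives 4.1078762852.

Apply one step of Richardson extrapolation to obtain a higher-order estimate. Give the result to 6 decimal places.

Method order is 1; weight 2^1 = 2.
Top: 2(4.1078762852) − (4.3140379966) = 3.9017145738
R = 3.9017145738/1 = 3.9017145738

3.901715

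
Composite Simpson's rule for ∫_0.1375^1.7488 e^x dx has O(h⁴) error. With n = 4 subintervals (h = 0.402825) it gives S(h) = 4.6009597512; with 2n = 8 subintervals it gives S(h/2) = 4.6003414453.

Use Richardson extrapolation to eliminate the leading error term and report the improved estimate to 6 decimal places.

4.600300

The method has order 4: 2^4 = 16.
16 × 4.6003414453 = 73.6054631248; subtract 4.6009597512 → 69.0045033736
R = 69.0045033736/15 = 4.6003002249
Gap between inputs: 6.183e-04; correction applied: −0.0000412204.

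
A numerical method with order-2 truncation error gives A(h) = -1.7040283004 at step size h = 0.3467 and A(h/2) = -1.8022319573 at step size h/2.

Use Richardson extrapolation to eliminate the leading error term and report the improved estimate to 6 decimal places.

-1.834967

Method order is 2; weight 2^2 = 4.
Weighted: (-7.2089278292) − (-1.7040283004) = -5.5048995288
(4 × (-1.8022319573) − (-1.7040283004))/(4 − 1) = -1.8349665096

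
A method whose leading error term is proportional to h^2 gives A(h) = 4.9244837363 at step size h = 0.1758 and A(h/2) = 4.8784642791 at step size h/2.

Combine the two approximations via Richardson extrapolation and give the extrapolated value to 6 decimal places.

4.863124

Method order is 2; weight 2^2 = 4.
Weighted: 19.5138571164 − 4.9244837363 = 14.5893733801
Divide by 2^2 − 1 = 3.
Result: 4.8631244600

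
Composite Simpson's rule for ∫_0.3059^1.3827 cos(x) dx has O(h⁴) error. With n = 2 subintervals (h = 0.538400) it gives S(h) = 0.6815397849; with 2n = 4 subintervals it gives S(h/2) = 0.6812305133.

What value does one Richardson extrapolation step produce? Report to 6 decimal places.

The method has order 4: 2^4 = 16.
Weighted: 10.8996882128 − 0.6815397849 = 10.2181484279
10.2181484279 ÷ 15 = 0.6812098952

0.681210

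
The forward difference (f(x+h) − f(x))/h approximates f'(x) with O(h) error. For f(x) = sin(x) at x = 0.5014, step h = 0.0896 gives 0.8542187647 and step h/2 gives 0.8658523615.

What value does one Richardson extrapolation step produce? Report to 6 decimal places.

0.877486

The method has order 1: 2^1 = 2.
2^1×A(h/2) = 1.7317047230; minus A(h) gives 0.8774859583.
R = 0.8774859583/1 = 0.8774859583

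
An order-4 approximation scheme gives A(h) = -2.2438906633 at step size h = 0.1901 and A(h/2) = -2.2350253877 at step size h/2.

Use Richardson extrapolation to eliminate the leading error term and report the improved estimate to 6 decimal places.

-2.234434

With r = 4 the leading error scales as h^4, so the weight is 2^4 = 16.
2^4*A(h/2) = -35.7604062032; minus A(h) gives -33.5165155399.
(16*(-2.2350253877) − (-2.2438906633))/(16 − 1) = -2.2344343693
Gap between inputs: 8.865e-03; correction applied: +0.0005910184.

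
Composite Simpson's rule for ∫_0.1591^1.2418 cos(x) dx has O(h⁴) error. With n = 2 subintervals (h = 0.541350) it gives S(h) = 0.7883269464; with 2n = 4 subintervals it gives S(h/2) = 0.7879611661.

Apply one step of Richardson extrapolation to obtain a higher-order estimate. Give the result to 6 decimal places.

With r = 4 the leading error scales as h^4, so the weight is 2^4 = 16.
Top: 16(0.7879611661) − (0.7883269464) = 11.8190517112
Divide by 2^4 − 1 = 15.
So the Richardson estimate is 0.7879367807.

0.787937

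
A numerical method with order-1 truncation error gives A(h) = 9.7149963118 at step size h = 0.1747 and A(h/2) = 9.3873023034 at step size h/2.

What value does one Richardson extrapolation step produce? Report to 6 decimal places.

r = 1, so 2^r = 2.
Weighted: 18.7746046068 − 9.7149963118 = 9.0596082950
Denominator 2 − 1 = 1.
So the Richardson estimate is 9.0596082950.

9.059608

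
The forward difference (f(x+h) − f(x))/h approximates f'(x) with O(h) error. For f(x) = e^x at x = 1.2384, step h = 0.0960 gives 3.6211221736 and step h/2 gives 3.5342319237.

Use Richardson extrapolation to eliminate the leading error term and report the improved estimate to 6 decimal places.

Order 1 gives 2^r = 2 and 2^r − 1 = 1.
Weighted: 7.0684638474 − 3.6211221736 = 3.4473416738
Divide by 2^1 − 1 = 1.
Result: 3.4473416738
Shift from A(h/2): −0.0868902499.

3.447342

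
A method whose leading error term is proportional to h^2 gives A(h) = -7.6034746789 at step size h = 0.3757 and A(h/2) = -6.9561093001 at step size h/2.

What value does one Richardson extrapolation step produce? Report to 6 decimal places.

Error is O(h^2); halving h shrinks it by 2^2 = 4.
4*(-6.9561093001) = -27.8244372004; subtract (-7.6034746789) → -20.2209625215
Divide by 2^2 − 1 = 3.
(-20.2209625215) ÷ 3 = -6.7403208405
Shift from A(h/2): +0.2157884596.

-6.740321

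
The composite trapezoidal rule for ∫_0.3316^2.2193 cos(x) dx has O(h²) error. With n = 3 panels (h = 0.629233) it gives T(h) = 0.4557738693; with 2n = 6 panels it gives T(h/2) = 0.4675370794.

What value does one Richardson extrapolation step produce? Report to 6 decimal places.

0.471458

Leading term ∝ h^2; use weight 4 = 2^2.
Weighted: 1.8701483176 − 0.4557738693 = 1.4143744483
1.4143744483 ÷ 3 = 0.4714581494
Shift from A(h/2): +0.0039210700.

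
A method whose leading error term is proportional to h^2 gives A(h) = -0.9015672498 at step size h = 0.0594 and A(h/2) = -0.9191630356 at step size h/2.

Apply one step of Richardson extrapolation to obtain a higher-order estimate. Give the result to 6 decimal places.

-0.925028

Error is O(h^2); halving h shrinks it by 2^2 = 4.
Weighted: (-3.6766521424) − (-0.9015672498) = -2.7750848926
(4×(-0.9191630356) − (-0.9015672498))/(4 − 1) = -0.9250282975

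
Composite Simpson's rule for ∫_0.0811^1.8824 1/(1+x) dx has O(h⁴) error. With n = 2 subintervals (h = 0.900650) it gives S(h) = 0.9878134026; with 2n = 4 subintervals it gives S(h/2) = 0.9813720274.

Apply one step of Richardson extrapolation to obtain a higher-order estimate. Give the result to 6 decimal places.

0.980943

r = 4: numerator weight 16, denominator 15.
16*0.9813720274 = 15.7019524384; 15.7019524384 − 0.9878134026 = 14.7141390358
14.7141390358 ÷ 15 = 0.9809426024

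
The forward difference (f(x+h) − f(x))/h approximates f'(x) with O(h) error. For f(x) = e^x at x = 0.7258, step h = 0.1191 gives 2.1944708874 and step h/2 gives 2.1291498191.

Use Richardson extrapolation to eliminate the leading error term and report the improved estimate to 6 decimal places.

2.063829

Method order is 1; weight 2^1 = 2.
Weighted: 4.2582996382 − 2.1944708874 = 2.0638287508
R = 2.0638287508/1 = 2.0638287508
Gap between inputs: 6.532e-02; correction applied: −0.0653210683.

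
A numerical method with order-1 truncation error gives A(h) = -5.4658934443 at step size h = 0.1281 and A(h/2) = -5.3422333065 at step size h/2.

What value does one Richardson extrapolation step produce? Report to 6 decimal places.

-5.218573

Method order is 1; weight 2^1 = 2.
2^1×A(h/2) = -10.6844666130; minus A(h) gives -5.2185731687.
Divide by 2^1 − 1 = 1.
(2×(-5.3422333065) − (-5.4658934443))/(2 − 1) = -5.2185731687
Shift from A(h/2): +0.1236601378.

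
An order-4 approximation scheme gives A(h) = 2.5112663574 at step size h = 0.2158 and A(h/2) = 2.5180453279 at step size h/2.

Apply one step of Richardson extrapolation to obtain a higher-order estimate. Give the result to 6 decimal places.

2.518497

With r = 4 the leading error scales as h^4, so the weight is 2^4 = 16.
Difference of the inputs: 2.5180453279 − 2.5112663574 = 0.0067789705
Divide by 2^4 − 1 = 15: 0.0067789705/15 = 0.0004519314
R = A(h/2) + (A(h/2) − A(h))/15 = 2.5180453279 + 0.0004519314 = 2.5184972593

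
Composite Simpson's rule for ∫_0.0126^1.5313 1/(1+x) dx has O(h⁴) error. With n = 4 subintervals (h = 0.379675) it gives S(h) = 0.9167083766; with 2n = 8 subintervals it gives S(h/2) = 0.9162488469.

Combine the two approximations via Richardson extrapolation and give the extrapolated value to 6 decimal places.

Error is O(h^4); halving h shrinks it by 2^4 = 16.
A(h/2) − A(h) = 0.9162488469 − 0.9167083766 = -0.0004595297
Correction (A(h/2) − A(h))/(16 − 1) = (-0.0004595297)/15 = -0.0000306353
R = A(h/2) + (A(h/2) − A(h))/15 = 0.9162488469 − 0.0000306353 = 0.9162182116

0.916218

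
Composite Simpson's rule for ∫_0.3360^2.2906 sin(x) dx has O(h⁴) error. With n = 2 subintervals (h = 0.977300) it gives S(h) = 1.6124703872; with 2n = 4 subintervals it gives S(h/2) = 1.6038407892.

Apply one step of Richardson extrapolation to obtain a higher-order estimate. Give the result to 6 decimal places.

r = 4: numerator weight 16, denominator 15.
A(h/2) − A(h) = 1.6038407892 − 1.6124703872 = -0.0086295980
Correction (A(h/2) − A(h))/(16 − 1) = (-0.0086295980)/15 = -0.0005753065
R = 1.6038407892 − 0.0005753065 = 1.6032654827

1.603265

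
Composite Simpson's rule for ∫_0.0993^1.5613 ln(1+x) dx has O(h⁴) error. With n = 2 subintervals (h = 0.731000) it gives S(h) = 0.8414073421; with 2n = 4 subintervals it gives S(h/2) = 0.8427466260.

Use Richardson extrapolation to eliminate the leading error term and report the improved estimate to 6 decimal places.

0.842836

Leading term ∝ h^4; use weight 16 = 2^4.
A(h/2) − A(h) = 0.8427466260 − 0.8414073421 = 0.0013392839
Correction (A(h/2) − A(h))/(16 − 1) = 0.0013392839/15 = 0.0000892856
R = A(h/2) + (A(h/2) − A(h))/15 = 0.8427466260 + 0.0000892856 = 0.8428359116
Correction |R − A(h/2)| = 8.929e-05; gap |A(h/2) − A(h)| = 1.339e-03.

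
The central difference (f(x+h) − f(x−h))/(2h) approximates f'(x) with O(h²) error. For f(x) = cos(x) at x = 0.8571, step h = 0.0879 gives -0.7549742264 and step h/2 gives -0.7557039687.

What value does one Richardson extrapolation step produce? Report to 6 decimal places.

r = 2, so 2^r = 4.
Top: 4(-0.7557039687) − (-0.7549742264) = -2.2678416484
(-2.2678416484) ÷ 3 = -0.7559472161
Gap between inputs: 7.297e-04; correction applied: −0.0002432474.

-0.755947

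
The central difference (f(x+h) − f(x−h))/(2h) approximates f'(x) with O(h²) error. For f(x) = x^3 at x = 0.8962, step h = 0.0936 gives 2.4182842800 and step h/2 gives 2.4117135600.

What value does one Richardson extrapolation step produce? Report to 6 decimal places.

r = 2: numerator weight 4, denominator 3.
4×2.4117135600 = 9.6468542400; subtract 2.4182842800 → 7.2285699600
Divide by 2^2 − 1 = 3.
R = 7.2285699600/3 = 2.4095233200

2.409523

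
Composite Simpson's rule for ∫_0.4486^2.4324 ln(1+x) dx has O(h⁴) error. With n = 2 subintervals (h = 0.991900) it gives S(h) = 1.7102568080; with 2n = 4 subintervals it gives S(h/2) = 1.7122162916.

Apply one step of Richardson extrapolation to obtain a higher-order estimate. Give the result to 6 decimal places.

1.712347

Leading term ∝ h^4; use weight 16 = 2^4.
16*1.7122162916 = 27.3954606656; subtract 1.7102568080 → 25.6852038576
25.6852038576 ÷ 15 = 1.7123469238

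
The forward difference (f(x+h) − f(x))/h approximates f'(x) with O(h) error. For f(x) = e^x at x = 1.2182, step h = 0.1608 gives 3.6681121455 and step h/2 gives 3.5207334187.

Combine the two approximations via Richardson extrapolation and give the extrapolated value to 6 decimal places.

With r = 1 the leading error scales as h^1, so the weight is 2^1 = 2.
2 × 3.5207334187 − 3.6681121455 = 3.3733546919
Divide by 2^1 − 1 = 1.
Extrapolated: 3.3733546919 / 1 = 3.3733546919
Shift from A(h/2): −0.1473787268.

3.373355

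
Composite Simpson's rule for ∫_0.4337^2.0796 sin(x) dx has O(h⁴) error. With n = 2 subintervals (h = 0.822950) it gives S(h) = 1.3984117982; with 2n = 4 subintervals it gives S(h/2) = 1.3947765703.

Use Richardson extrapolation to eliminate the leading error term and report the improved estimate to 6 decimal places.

1.394534

Leading term ∝ h^4; use weight 16 = 2^4.
2^4 × A(h/2) = 22.3164251248; minus A(h) gives 20.9180133266.
Extrapolated: 20.9180133266 / 15 = 1.3945342218
Gap between inputs: 3.635e-03; correction applied: −0.0002423485.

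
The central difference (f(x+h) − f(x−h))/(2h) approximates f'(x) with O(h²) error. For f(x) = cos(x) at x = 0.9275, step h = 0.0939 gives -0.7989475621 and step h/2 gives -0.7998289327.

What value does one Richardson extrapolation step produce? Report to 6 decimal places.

Leading term ∝ h^2; use weight 4 = 2^2.
Weighted: (-3.1993157308) − (-0.7989475621) = -2.4003681687
(4 × (-0.7998289327) − (-0.7989475621))/(4 − 1) = -0.8001227229

-0.800123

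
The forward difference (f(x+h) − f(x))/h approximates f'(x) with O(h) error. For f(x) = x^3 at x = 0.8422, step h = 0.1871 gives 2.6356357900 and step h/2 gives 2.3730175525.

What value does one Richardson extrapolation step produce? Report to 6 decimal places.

r = 1: numerator weight 2, denominator 1.
2·2.3730175525 = 4.7460351050; 4.7460351050 − 2.6356357900 = 2.1103993150
Denominator 2 − 1 = 1.
Result: 2.1103993150
Shift from A(h/2): −0.2626182375.

2.110399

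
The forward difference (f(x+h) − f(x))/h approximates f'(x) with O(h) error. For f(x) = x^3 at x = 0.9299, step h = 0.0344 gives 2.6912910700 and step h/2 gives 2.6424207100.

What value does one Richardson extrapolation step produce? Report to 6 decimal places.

With r = 1 the leading error scales as h^1, so the weight is 2^1 = 2.
Numerator 2 × A(h/2) − A(h) = 2 × 2.6424207100 − 2.6912910700 = 2.5935503500
Extrapolated: 2.5935503500 / 1 = 2.5935503500

2.593550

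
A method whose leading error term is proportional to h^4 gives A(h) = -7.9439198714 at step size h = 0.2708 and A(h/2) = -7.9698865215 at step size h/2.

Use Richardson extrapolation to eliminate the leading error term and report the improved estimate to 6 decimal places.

r = 4: numerator weight 16, denominator 15.
Numerator 16×A(h/2) − A(h) = 16×(-7.9698865215) − (-7.9439198714) = -119.5742644726
R = (-119.5742644726)/15 = -7.9716176315

-7.971618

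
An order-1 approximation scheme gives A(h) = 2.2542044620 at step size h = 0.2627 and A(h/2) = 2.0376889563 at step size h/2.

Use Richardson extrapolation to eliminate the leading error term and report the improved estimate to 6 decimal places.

Method order is 1; weight 2^1 = 2.
Top: 2(2.0376889563) − (2.2542044620) = 1.8211734506
R = 1.8211734506/1 = 1.8211734506

1.821173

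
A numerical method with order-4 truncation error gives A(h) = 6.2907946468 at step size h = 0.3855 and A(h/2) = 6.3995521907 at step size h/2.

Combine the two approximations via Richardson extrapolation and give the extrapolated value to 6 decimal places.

6.406803

Order 4 gives 2^r = 16 and 2^r − 1 = 15.
16×6.3995521907 = 102.3928350512; 102.3928350512 − 6.2907946468 = 96.1020404044
Denominator 16 − 1 = 15.
Extrapolated: 96.1020404044 / 15 = 6.4068026936
Gap between inputs: 1.088e-01; correction applied: +0.0072505029.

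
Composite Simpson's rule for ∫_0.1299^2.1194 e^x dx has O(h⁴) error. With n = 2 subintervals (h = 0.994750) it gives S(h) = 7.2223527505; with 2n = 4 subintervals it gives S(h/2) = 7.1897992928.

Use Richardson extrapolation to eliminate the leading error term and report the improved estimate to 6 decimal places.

Method order is 4; weight 2^4 = 16.
Difference of the inputs: 7.1897992928 − 7.2223527505 = -0.0325534577
Correction (A(h/2) − A(h))/(16 − 1) = (-0.0325534577)/15 = -0.0021702305
R = 7.1897992928 − 0.0021702305 = 7.1876290623

7.187629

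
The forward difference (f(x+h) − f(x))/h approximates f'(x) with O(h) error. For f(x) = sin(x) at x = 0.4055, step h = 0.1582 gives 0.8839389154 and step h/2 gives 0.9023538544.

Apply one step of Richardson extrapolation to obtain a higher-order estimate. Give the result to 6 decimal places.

0.920769

Error is O(h^1); halving h shrinks it by 2^1 = 2.
2^1·A(h/2) = 1.8047077088; minus A(h) gives 0.9207687934.
(2·0.9023538544 − 0.8839389154)/(2 − 1) = 0.9207687934
Shift from A(h/2): +0.0184149390.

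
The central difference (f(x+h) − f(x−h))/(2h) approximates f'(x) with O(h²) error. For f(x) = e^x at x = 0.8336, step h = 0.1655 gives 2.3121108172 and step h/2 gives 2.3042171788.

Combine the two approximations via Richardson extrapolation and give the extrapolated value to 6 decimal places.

2.301586

Error is O(h^2); halving h shrinks it by 2^2 = 4.
Top: 4(2.3042171788) − (2.3121108172) = 6.9047578980
Divide by 2^2 − 1 = 3.
6.9047578980 ÷ 3 = 2.3015859660
Shift from A(h/2): −0.0026312128.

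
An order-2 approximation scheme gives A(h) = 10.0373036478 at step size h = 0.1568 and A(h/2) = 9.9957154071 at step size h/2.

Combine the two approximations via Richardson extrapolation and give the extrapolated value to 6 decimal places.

9.981853

With r = 2 the leading error scales as h^2, so the weight is 2^2 = 4.
4*9.9957154071 = 39.9828616284; 39.9828616284 − 10.0373036478 = 29.9455579806
Divide by 2^2 − 1 = 3.
Extrapolated: 29.9455579806 / 3 = 9.9818526602
Correction |R − A(h/2)| = 1.386e-02; gap |A(h/2) − A(h)| = 4.159e-02.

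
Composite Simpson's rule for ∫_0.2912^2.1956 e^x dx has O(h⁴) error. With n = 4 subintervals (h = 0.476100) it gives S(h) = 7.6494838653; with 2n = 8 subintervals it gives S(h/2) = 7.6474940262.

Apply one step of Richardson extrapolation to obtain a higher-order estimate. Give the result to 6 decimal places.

7.647361

Method order is 4; weight 2^4 = 16.
16*7.6474940262 = 122.3599044192; 122.3599044192 − 7.6494838653 = 114.7104205539
Denominator 16 − 1 = 15.
R = 114.7104205539/15 = 7.6473613703
Correction |R − A(h/2)| = 1.327e-04; gap |A(h/2) − A(h)| = 1.990e-03.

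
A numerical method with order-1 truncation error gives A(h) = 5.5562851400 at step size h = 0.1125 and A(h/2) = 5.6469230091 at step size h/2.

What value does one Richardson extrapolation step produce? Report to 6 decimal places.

5.737561

r = 1: numerator weight 2, denominator 1.
Weighted: 11.2938460182 − 5.5562851400 = 5.7375608782
Denominator 2 − 1 = 1.
R = 5.7375608782/1 = 5.7375608782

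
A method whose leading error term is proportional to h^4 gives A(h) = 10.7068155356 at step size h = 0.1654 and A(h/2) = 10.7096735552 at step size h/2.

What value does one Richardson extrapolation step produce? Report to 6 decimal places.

r = 4: numerator weight 16, denominator 15.
Numerator 16*A(h/2) − A(h) = 16*10.7096735552 − 10.7068155356 = 160.6479613476
Denominator 16 − 1 = 15.
Extrapolated: 160.6479613476 / 15 = 10.7098640898

10.709864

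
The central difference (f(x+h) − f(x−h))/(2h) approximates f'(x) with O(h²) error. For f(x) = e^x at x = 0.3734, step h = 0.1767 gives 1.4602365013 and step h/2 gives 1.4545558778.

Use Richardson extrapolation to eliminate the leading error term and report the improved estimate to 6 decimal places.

1.452662

Error is O(h^2); halving h shrinks it by 2^2 = 4.
4·1.4545558778 = 5.8182235112; subtract 1.4602365013 → 4.3579870099
Extrapolated: 4.3579870099 / 3 = 1.4526623366
Correction |R − A(h/2)| = 1.894e-03; gap |A(h/2) − A(h)| = 5.681e-03.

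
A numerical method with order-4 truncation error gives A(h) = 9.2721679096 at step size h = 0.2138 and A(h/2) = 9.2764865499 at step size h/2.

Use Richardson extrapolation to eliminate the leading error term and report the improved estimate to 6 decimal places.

9.276774

Error is O(h^4); halving h shrinks it by 2^4 = 16.
2^4·A(h/2) = 148.4237847984; minus A(h) gives 139.1516168888.
Divide by 2^4 − 1 = 15.
Result: 9.2767744593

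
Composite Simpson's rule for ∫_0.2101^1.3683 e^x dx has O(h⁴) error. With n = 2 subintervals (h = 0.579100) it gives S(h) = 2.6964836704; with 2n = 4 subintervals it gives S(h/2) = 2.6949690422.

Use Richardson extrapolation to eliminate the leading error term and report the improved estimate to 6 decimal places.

2.694868

Method order is 4; weight 2^4 = 16.
Numerator 16 × A(h/2) − A(h) = 16 × 2.6949690422 − 2.6964836704 = 40.4230210048
40.4230210048 ÷ 15 = 2.6948680670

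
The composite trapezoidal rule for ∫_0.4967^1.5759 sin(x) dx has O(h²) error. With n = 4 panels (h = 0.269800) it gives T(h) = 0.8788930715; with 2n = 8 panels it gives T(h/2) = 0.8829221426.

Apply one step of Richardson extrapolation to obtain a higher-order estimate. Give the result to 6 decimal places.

r = 2: numerator weight 4, denominator 3.
A(h/2) − A(h) = 0.8829221426 − 0.8788930715 = 0.0040290711
Correction (A(h/2) − A(h))/(4 − 1) = 0.0040290711/3 = 0.0013430237
R = 0.8829221426 + 0.0013430237 = 0.8842651663
Correction |R − A(h/2)| = 1.343e-03; gap |A(h/2) − A(h)| = 4.029e-03.

0.884265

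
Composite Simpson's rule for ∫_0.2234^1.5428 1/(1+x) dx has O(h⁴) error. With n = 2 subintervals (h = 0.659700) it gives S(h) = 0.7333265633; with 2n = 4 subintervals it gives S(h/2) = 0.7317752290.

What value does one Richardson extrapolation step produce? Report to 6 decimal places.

Leading term ∝ h^4; use weight 16 = 2^4.
16·0.7317752290 = 11.7084036640; subtract 0.7333265633 → 10.9750771007
Denominator 16 − 1 = 15.
(16·0.7317752290 − 0.7333265633)/(16 − 1) = 0.7316718067
Correction |R − A(h/2)| = 1.034e-04; gap |A(h/2) − A(h)| = 1.551e-03.

0.731672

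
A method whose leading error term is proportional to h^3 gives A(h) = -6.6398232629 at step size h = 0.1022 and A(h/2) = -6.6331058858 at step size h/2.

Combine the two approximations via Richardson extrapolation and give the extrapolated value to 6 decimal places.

-6.632146

With r = 3 the leading error scales as h^3, so the weight is 2^3 = 8.
2^3×A(h/2) = -53.0648470864; minus A(h) gives -46.4250238235.
Extrapolated: (-46.4250238235) / 7 = -6.6321462605
Gap between inputs: 6.717e-03; correction applied: +0.0009596253.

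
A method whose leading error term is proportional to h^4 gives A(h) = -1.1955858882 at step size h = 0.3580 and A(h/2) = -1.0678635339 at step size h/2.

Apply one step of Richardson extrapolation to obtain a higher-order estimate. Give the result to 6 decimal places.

The method has order 4: 2^4 = 16.
16*(-1.0678635339) = -17.0858165424; (-17.0858165424) − (-1.1955858882) = -15.8902306542
R = (-15.8902306542)/15 = -1.0593487103

-1.059349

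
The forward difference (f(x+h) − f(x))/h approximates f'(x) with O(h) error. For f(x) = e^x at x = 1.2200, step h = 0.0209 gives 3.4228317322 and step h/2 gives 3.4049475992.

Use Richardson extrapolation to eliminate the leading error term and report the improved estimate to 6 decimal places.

With r = 1 the leading error scales as h^1, so the weight is 2^1 = 2.
2*3.4049475992 = 6.8098951984; subtract 3.4228317322 → 3.3870634662
Divide by 2^1 − 1 = 1.
Extrapolated: 3.3870634662 / 1 = 3.3870634662
Shift from A(h/2): −0.0178841330.

3.387063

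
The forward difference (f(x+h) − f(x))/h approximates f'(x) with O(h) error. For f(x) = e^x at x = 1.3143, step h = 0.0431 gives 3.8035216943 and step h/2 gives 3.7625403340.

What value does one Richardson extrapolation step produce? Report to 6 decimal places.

3.721559

r = 1, so 2^r = 2.
2·3.7625403340 = 7.5250806680; 7.5250806680 − 3.8035216943 = 3.7215589737
Extrapolated: 3.7215589737 / 1 = 3.7215589737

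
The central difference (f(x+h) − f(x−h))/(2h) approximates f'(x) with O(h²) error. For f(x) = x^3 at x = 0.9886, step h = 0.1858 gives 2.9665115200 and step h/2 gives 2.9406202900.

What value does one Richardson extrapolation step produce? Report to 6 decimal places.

Method order is 2; weight 2^2 = 4.
2^2*A(h/2) = 11.7624811600; minus A(h) gives 8.7959696400.
Denominator 4 − 1 = 3.
(4*2.9406202900 − 2.9665115200)/(4 − 1) = 2.9319898800

2.931990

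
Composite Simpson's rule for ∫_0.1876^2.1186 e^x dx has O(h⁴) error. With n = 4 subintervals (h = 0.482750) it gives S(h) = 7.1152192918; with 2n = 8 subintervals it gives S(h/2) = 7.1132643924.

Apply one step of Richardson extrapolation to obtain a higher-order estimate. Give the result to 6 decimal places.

The method has order 4: 2^4 = 16.
A(h/2) − A(h) = 7.1132643924 − 7.1152192918 = -0.0019548994
Divide by 2^4 − 1 = 15: (-0.0019548994)/15 = -0.0001303266
R = A(h/2) + (A(h/2) − A(h))/15 = 7.1132643924 − 0.0001303266 = 7.1131340658
Shift from A(h/2): −0.0001303266.

7.113134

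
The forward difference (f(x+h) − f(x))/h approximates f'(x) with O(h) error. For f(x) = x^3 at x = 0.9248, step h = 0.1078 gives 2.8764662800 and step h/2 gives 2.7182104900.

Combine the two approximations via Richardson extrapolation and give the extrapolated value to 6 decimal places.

2.559955

Leading term ∝ h^1; use weight 2 = 2^1.
2×2.7182104900 = 5.4364209800; 5.4364209800 − 2.8764662800 = 2.5599547000
R = 2.5599547000/1 = 2.5599547000
Gap between inputs: 1.583e-01; correction applied: −0.1582557900.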